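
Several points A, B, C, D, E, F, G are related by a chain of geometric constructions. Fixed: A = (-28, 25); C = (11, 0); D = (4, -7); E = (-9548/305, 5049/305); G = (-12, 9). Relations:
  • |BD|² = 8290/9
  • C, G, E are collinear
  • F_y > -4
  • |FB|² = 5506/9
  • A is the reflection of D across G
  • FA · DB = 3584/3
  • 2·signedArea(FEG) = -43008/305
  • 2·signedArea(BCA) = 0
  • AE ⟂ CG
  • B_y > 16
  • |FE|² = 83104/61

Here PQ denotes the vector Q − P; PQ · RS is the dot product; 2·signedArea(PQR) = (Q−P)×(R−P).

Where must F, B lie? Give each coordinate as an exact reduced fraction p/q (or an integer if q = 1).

1. B_x = -15  [line -25·x + -39·y + 275 = 0 ∩ |BD|² = 8290/9]
2. B_y = 50/3  [line -25·x + -39·y + 275 = 0 ∩ |BD|² = 8290/9]
   → B = (-15, 50/3)
3. F_x = 0  [FA · DB = 3584/3 ∩ 2·signedArea(FEG) = -43008/305]
4. F_y = -3  [FA · DB = 3584/3 ∩ 2·signedArea(FEG) = -43008/305]
   → F = (0, -3)

B = (-15, 50/3)
F = (0, -3)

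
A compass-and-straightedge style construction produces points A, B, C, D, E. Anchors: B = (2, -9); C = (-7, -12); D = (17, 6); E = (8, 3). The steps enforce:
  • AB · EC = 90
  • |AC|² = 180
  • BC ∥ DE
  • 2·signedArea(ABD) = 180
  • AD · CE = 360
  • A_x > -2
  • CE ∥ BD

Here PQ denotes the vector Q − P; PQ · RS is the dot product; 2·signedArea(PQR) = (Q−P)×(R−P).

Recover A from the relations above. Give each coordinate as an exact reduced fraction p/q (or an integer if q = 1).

1. A_x = -1  [AD · CE = 360 ∩ 2·signedArea(ABD) = 180]
2. A_y = 0  [AD · CE = 360 ∩ 2·signedArea(ABD) = 180]
   → A = (-1, 0)

A = (-1, 0)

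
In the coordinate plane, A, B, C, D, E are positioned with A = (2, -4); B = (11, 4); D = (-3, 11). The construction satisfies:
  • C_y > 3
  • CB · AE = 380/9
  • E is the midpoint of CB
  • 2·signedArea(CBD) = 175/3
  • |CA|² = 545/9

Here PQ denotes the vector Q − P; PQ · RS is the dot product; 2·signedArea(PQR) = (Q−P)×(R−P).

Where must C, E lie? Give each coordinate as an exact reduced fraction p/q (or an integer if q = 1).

1. C_x = 10/3  [line -7·x + -14·y + 224/3 = 0 ∩ |CA|² = 545/9]
2. C_y = 11/3  [line -7·x + -14·y + 224/3 = 0 ∩ |CA|² = 545/9]
   → C = (10/3, 11/3)
3. E_x = 43/6  [CB · AE = 380/9 ∩ E is the midpoint of CB]
4. E_y = 23/6  [CB · AE = 380/9 ∩ E is the midpoint of CB]
   → E = (43/6, 23/6)

C = (10/3, 11/3)
E = (43/6, 23/6)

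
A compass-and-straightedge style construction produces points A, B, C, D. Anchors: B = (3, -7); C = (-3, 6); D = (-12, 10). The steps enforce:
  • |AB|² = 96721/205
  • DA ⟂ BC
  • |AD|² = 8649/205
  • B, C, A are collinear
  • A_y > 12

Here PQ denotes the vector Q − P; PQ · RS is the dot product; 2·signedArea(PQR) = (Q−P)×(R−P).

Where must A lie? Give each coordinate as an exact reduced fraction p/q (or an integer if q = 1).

1. A_x = -1251/205  [B, C, A are collinear ∩ DA ⟂ BC]
2. A_y = 2608/205  [B, C, A are collinear ∩ DA ⟂ BC]
   → A = (-1251/205, 2608/205)

A = (-1251/205, 2608/205)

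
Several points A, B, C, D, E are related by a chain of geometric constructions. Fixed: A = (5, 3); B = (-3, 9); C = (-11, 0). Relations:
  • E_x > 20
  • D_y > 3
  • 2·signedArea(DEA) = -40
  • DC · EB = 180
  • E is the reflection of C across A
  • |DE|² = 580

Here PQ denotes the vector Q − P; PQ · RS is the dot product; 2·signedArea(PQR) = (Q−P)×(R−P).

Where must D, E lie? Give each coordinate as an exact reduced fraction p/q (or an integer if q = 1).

1. E_x = 21  [E is the reflection of C across A]
2. E_y = 6  [E is the reflection of C across A]
   → E = (21, 6)
3. D_x = -3  [2·signedArea(DEA) = -40 ∩ DC · EB = 180]
4. D_y = 4  [2·signedArea(DEA) = -40 ∩ DC · EB = 180]
   → D = (-3, 4)

D = (-3, 4)
E = (21, 6)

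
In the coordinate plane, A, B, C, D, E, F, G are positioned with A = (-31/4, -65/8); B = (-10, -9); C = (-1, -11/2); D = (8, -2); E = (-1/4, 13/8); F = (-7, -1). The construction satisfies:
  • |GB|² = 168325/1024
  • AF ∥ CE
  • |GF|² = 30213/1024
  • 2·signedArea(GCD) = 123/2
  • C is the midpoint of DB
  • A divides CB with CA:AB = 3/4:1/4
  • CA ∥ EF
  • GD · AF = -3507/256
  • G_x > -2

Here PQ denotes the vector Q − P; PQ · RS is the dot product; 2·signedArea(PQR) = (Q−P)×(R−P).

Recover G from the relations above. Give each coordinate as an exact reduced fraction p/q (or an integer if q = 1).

G = (-31/16, 31/32)

1. G_x = -31/16  [2·signedArea(GCD) = 123/2 ∩ GD · AF = -3507/256]
2. G_y = 31/32  [2·signedArea(GCD) = 123/2 ∩ GD · AF = -3507/256]
   → G = (-31/16, 31/32)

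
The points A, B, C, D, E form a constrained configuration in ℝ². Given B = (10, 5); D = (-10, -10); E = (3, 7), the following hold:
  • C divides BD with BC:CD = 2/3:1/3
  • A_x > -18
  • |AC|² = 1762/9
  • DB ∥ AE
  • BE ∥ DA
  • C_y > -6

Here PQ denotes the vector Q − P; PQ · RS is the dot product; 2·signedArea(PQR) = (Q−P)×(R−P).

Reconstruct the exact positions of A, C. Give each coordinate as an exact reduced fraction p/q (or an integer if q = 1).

1. A_x = -17  [DB ∥ AE ∩ BE ∥ DA]
2. A_y = -8  [DB ∥ AE ∩ BE ∥ DA]
   → A = (-17, -8)
3. C_x = -10/3  [C divides BD with BC:CD = 2/3:1/3]
4. C_y = -5  [C divides BD with BC:CD = 2/3:1/3]
   → C = (-10/3, -5)

A = (-17, -8)
C = (-10/3, -5)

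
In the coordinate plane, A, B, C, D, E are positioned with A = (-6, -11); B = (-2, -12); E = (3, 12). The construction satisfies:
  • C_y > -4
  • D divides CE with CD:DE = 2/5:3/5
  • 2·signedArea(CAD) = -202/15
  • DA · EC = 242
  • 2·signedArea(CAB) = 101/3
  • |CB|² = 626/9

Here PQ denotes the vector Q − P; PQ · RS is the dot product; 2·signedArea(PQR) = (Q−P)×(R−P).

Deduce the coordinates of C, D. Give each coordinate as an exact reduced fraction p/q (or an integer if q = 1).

1. C_x = -5/3  [line 1·x + 4·y + 49/3 = 0 ∩ |CB|² = 626/9]
2. C_y = -11/3  [line 1·x + 4·y + 49/3 = 0 ∩ |CB|² = 626/9]
   → C = (-5/3, -11/3)
3. D_x = 1/5  [2·signedArea(CAD) = -202/15 ∩ D divides CE with CD:DE = 2/5:3/5]
4. D_y = 13/5  [2·signedArea(CAD) = -202/15 ∩ D divides CE with CD:DE = 2/5:3/5]
   → D = (1/5, 13/5)

C = (-5/3, -11/3)
D = (1/5, 13/5)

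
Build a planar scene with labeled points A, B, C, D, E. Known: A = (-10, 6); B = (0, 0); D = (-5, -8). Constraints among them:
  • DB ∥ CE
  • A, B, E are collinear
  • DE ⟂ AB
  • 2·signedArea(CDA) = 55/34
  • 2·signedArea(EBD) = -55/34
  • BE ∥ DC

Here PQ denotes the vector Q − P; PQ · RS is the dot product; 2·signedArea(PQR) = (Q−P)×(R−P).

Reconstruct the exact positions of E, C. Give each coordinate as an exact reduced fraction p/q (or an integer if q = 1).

1. E_x = -5/34  [A, B, E are collinear ∩ DE ⟂ AB]
2. E_y = 3/34  [A, B, E are collinear ∩ DE ⟂ AB]
   → E = (-5/34, 3/34)
3. C_x = -175/34  [DB ∥ CE ∩ BE ∥ DC]
4. C_y = -269/34  [DB ∥ CE ∩ BE ∥ DC]
   → C = (-175/34, -269/34)

C = (-175/34, -269/34)
E = (-5/34, 3/34)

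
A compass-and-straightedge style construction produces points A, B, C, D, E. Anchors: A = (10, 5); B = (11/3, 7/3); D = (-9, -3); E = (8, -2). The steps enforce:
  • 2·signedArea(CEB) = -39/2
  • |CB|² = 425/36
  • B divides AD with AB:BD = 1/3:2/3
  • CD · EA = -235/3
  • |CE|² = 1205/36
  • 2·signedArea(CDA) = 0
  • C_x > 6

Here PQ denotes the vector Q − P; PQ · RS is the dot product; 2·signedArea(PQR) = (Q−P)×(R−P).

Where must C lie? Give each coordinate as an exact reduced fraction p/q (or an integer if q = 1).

C = (41/6, 11/3)

1. C_x = 41/6  [2·signedArea(CDA) = 0 ∩ 2·signedArea(CEB) = -39/2]
2. C_y = 11/3  [2·signedArea(CDA) = 0 ∩ 2·signedArea(CEB) = -39/2]
   → C = (41/6, 11/3)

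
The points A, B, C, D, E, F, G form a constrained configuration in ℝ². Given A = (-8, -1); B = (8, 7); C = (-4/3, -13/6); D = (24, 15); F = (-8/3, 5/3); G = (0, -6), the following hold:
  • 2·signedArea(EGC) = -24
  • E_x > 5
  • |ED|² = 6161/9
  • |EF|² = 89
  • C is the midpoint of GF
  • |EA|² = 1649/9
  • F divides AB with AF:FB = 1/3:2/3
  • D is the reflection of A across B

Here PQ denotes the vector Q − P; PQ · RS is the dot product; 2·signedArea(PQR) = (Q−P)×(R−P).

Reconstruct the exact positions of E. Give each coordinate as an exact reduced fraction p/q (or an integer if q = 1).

E = (16/3, -10/3)

1. E_x = 16/3  [line -23/6·x + -4/3·y + 16 = 0 ∩ |EF|² = 89]
2. E_y = -10/3  [line -23/6·x + -4/3·y + 16 = 0 ∩ |EF|² = 89]
   → E = (16/3, -10/3)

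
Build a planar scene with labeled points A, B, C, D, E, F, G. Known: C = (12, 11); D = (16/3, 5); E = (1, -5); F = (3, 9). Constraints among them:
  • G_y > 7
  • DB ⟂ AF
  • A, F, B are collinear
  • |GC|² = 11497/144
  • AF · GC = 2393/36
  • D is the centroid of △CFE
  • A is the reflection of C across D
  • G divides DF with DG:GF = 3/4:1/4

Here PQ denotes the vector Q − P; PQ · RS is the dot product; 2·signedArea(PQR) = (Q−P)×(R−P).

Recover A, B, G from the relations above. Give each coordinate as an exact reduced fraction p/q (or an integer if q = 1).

A = (-4/3, -1)
B = (6124/3207, 6931/1069)
G = (43/12, 8)

1. A_x = -4/3  [A is the reflection of C across D]
2. A_y = -1  [A is the reflection of C across D]
   → A = (-4/3, -1)
3. B_x = 6124/3207  [A, F, B are collinear ∩ DB ⟂ AF]
4. B_y = 6931/1069  [A, F, B are collinear ∩ DB ⟂ AF]
   → B = (6124/3207, 6931/1069)
5. G_x = 43/12  [G divides DF with DG:GF = 3/4:1/4]
6. G_y = 8  [G divides DF with DG:GF = 3/4:1/4]
   → G = (43/12, 8)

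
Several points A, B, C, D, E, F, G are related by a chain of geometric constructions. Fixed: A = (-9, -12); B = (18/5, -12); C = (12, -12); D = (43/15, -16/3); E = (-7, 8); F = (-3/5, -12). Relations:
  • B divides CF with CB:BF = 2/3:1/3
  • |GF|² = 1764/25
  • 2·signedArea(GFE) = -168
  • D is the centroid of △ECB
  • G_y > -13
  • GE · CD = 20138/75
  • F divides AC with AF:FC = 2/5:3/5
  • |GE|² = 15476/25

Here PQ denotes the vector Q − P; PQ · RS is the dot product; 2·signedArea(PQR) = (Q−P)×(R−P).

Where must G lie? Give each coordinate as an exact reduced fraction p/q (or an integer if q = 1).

1. G_x = 39/5  [GE · CD = 20138/75 ∩ 2·signedArea(GFE) = -168]
2. G_y = -12  [GE · CD = 20138/75 ∩ 2·signedArea(GFE) = -168]
   → G = (39/5, -12)

G = (39/5, -12)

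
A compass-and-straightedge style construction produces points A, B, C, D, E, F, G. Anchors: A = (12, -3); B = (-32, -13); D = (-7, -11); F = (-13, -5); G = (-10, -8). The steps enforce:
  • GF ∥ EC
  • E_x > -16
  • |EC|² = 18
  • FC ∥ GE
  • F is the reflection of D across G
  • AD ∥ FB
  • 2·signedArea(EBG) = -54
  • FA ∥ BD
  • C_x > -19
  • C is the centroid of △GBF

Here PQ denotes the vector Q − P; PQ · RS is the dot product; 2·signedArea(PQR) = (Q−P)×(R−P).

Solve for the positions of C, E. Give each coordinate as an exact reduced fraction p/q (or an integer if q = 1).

C = (-55/3, -26/3)
E = (-46/3, -35/3)

1. C_x = -55/3  [C is the centroid of △GBF]
2. C_y = -26/3  [C is the centroid of △GBF]
   → C = (-55/3, -26/3)
3. E_x = -46/3  [GF ∥ EC ∩ FC ∥ GE]
4. E_y = -35/3  [GF ∥ EC ∩ FC ∥ GE]
   → E = (-46/3, -35/3)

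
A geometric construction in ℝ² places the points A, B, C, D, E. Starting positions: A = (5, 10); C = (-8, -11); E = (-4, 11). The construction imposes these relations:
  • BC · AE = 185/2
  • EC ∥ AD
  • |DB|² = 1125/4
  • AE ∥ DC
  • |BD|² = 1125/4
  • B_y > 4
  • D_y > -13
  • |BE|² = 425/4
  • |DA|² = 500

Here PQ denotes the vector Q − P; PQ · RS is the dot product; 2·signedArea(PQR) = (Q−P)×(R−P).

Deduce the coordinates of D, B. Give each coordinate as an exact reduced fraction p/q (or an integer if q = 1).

1. D_x = 1  [AE ∥ DC ∩ EC ∥ AD]
2. D_y = -12  [AE ∥ DC ∩ EC ∥ AD]
   → D = (1, -12)
3. B_x = 4  [line 9·x + -1·y + -63/2 = 0 ∩ |BD|² = 1125/4]
4. B_y = 9/2  [line 9·x + -1·y + -63/2 = 0 ∩ |BD|² = 1125/4]
   → B = (4, 9/2)

B = (4, 9/2)
D = (1, -12)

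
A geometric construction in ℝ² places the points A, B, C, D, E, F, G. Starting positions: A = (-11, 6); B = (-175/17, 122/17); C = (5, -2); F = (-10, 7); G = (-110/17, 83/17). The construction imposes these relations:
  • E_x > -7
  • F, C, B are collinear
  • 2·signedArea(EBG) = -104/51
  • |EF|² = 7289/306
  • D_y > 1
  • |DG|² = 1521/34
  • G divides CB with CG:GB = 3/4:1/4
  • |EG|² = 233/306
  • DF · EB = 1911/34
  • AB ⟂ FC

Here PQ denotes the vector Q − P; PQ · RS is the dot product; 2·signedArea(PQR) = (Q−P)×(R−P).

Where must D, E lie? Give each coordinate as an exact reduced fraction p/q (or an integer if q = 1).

1. E_x = -619/102  [line 39/17·x + 65/17·y + -91/51 = 0 ∩ |EF|² = 7289/306]
2. E_y = 419/102  [line 39/17·x + 65/17·y + -91/51 = 0 ∩ |EF|² = 7289/306]
   → E = (-619/102, 419/102)
3. D_x = -25/34  [line 431/102·x + -313/102·y + 128/17 = 0 ∩ |DG|² = 1521/34]
4. D_y = 49/34  [line 431/102·x + -313/102·y + 128/17 = 0 ∩ |DG|² = 1521/34]
   → D = (-25/34, 49/34)

D = (-25/34, 49/34)
E = (-619/102, 419/102)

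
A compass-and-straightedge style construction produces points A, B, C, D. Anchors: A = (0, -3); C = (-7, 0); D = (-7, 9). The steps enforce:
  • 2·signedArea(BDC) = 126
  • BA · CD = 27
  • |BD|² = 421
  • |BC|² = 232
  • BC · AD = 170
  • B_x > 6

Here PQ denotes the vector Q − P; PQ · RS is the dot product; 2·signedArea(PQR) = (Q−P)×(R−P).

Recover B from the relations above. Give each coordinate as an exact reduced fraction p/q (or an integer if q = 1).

1. B_x = 7  [2·signedArea(BDC) = 126 ∩ BA · CD = 27]
2. B_y = -6  [2·signedArea(BDC) = 126 ∩ BA · CD = 27]
   → B = (7, -6)

B = (7, -6)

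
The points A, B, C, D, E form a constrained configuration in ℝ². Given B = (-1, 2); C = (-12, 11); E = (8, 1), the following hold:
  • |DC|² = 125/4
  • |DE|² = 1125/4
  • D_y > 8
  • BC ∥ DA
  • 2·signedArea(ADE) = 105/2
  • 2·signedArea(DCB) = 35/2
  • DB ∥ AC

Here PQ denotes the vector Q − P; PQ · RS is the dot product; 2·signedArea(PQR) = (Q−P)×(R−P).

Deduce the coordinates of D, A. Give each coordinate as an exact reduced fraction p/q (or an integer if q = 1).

1. D_x = -7  [line 9·x + 11·y + -61/2 = 0 ∩ |DE|² = 1125/4]
2. D_y = 17/2  [line 9·x + 11·y + -61/2 = 0 ∩ |DE|² = 1125/4]
   → D = (-7, 17/2)
3. A_x = -18  [DB ∥ AC ∩ BC ∥ DA]
4. A_y = 35/2  [DB ∥ AC ∩ BC ∥ DA]
   → A = (-18, 35/2)

A = (-18, 35/2)
D = (-7, 17/2)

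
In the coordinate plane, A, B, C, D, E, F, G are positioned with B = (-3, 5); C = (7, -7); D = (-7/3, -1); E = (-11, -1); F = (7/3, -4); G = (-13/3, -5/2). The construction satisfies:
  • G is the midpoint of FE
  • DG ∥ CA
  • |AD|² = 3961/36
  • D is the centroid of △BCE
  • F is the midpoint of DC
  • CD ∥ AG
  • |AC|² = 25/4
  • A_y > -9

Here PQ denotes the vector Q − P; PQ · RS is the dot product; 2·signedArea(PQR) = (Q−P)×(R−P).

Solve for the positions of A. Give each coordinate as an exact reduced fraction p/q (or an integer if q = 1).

A = (5, -17/2)

1. A_x = 5  [CD ∥ AG ∩ DG ∥ CA]
2. A_y = -17/2  [CD ∥ AG ∩ DG ∥ CA]
   → A = (5, -17/2)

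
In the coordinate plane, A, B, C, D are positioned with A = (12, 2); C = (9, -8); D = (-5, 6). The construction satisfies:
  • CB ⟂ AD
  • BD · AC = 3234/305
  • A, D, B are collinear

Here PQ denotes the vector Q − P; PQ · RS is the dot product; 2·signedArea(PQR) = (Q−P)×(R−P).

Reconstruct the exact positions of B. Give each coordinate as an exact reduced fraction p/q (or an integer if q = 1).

B = (3473/305, 654/305)

1. B_x = 3473/305  [A, D, B are collinear ∩ CB ⟂ AD]
2. B_y = 654/305  [A, D, B are collinear ∩ CB ⟂ AD]
   → B = (3473/305, 654/305)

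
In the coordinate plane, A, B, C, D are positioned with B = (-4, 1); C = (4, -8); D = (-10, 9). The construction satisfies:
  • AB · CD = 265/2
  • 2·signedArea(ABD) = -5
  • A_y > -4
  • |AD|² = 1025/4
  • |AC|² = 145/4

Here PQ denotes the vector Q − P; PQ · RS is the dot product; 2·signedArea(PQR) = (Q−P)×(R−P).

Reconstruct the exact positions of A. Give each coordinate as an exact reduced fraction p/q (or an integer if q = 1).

1. A_x = 0  [2·signedArea(ABD) = -5 ∩ AB · CD = 265/2]
2. A_y = -7/2  [2·signedArea(ABD) = -5 ∩ AB · CD = 265/2]
   → A = (0, -7/2)

A = (0, -7/2)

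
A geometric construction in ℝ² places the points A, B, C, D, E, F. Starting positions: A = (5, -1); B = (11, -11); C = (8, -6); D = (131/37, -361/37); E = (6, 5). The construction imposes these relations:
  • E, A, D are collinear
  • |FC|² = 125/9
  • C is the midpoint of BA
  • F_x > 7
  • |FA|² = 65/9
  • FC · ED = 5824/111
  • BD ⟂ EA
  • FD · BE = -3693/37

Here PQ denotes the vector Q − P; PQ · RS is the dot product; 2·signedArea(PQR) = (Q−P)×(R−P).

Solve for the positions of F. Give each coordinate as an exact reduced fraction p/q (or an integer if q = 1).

F = (22/3, -7/3)

1. F_x = 22/3  [FD · BE = -3693/37 ∩ FC · ED = 5824/111]
2. F_y = -7/3  [FD · BE = -3693/37 ∩ FC · ED = 5824/111]
   → F = (22/3, -7/3)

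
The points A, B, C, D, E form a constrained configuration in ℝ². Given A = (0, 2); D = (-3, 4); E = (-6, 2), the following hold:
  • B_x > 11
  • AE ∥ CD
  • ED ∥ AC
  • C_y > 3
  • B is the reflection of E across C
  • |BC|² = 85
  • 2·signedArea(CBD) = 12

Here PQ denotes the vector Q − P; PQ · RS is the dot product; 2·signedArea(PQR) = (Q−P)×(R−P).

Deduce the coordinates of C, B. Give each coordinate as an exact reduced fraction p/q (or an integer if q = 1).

B = (12, 6)
C = (3, 4)

1. C_x = 3  [AE ∥ CD ∩ ED ∥ AC]
2. C_y = 4  [AE ∥ CD ∩ ED ∥ AC]
   → C = (3, 4)
3. B_x = 12  [B is the reflection of E across C]
4. B_y = 6  [B is the reflection of E across C]
   → B = (12, 6)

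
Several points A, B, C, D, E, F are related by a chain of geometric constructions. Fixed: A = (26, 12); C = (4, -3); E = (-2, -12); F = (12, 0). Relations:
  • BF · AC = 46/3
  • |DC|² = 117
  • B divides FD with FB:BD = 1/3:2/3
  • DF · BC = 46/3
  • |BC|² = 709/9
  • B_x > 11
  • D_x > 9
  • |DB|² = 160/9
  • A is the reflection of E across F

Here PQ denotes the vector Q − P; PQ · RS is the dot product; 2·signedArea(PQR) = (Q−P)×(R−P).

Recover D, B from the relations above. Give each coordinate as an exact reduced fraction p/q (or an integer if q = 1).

1. B_x = 34/3  [line 22·x + 15·y + -838/3 = 0 ∩ |BC|² = 709/9]
2. B_y = 2  [line 22·x + 15·y + -838/3 = 0 ∩ |BC|² = 709/9]
   → B = (34/3, 2)
3. D_x = 10  [DF · BC = 46/3 ∩ B divides FD with FB:BD = 1/3:2/3]
4. D_y = 6  [DF · BC = 46/3 ∩ B divides FD with FB:BD = 1/3:2/3]
   → D = (10, 6)

B = (34/3, 2)
D = (10, 6)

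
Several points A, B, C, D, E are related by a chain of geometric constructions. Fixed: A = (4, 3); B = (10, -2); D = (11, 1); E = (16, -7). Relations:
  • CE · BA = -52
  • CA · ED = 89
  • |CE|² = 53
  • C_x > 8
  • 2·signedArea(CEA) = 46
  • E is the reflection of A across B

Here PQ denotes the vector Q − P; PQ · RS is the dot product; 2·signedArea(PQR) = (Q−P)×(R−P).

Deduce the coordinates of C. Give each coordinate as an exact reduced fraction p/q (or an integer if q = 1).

C = (9, -5)

1. C_x = 9  [CE · BA = -52 ∩ CA · ED = 89]
2. C_y = -5  [CE · BA = -52 ∩ CA · ED = 89]
   → C = (9, -5)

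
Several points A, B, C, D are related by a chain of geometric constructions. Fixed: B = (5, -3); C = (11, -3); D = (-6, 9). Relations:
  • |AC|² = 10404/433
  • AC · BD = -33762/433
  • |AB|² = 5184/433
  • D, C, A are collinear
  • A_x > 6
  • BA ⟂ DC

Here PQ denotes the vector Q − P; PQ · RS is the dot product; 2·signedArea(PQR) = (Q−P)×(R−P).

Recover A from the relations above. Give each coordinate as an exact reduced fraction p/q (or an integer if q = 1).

A = (3029/433, -75/433)

1. A_x = 3029/433  [D, C, A are collinear ∩ BA ⟂ DC]
2. A_y = -75/433  [D, C, A are collinear ∩ BA ⟂ DC]
   → A = (3029/433, -75/433)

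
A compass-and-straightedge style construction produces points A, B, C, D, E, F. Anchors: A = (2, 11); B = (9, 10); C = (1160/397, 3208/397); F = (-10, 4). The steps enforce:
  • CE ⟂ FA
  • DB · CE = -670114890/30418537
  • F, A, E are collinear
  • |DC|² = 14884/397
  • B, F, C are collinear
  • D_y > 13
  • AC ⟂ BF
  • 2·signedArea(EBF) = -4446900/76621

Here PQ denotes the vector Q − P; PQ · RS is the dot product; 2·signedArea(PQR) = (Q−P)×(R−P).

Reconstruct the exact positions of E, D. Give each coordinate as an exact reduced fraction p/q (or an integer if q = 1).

1. E_x = 108590/76621  [F, A, E are collinear ∩ CE ⟂ FA]
2. E_y = 816784/76621  [F, A, E are collinear ∩ CE ⟂ FA]
   → E = (108590/76621, 816784/76621)
3. D_x = 428/397  [line 115290/76621·x + -197640/76621·y + 1042814520/30418537 = 0 ∩ |DC|² = 14884/397]
4. D_y = 5526/397  [line 115290/76621·x + -197640/76621·y + 1042814520/30418537 = 0 ∩ |DC|² = 14884/397]
   → D = (428/397, 5526/397)

D = (428/397, 5526/397)
E = (108590/76621, 816784/76621)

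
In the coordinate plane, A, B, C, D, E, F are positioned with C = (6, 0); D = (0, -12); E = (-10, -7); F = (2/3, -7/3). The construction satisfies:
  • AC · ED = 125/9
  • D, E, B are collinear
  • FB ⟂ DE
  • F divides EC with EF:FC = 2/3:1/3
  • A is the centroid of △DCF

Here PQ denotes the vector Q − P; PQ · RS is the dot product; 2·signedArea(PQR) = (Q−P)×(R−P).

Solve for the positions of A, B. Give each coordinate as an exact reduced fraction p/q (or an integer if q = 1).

A = (20/9, -43/9)
B = (-10/3, -31/3)

1. A_x = 20/9  [A is the centroid of △DCF]
2. A_y = -43/9  [A is the centroid of △DCF]
   → A = (20/9, -43/9)
3. B_x = -10/3  [D, E, B are collinear ∩ FB ⟂ DE]
4. B_y = -31/3  [D, E, B are collinear ∩ FB ⟂ DE]
   → B = (-10/3, -31/3)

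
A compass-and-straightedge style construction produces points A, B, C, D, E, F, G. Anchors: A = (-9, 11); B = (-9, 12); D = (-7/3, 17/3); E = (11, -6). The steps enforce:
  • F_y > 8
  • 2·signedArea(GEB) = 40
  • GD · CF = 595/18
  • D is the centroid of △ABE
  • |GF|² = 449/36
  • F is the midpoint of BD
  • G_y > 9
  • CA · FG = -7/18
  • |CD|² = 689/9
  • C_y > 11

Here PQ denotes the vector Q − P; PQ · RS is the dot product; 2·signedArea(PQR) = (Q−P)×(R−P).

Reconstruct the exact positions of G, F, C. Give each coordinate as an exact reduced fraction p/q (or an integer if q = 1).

1. F_x = -17/3  [F is the midpoint of BD]
2. F_y = 53/6  [F is the midpoint of BD]
   → F = (-17/3, 53/6)
3. G_x = -9  [line -18·x + -20·y + 38 = 0 ∩ |GF|² = 449/36]
4. G_y = 10  [line -18·x + -20·y + 38 = 0 ∩ |GF|² = 449/36]
   → G = (-9, 10)
5. C_x = -9  [CA · FG = -7/18 ∩ GD · CF = 595/18]
6. C_y = 34/3  [CA · FG = -7/18 ∩ GD · CF = 595/18]
   → C = (-9, 34/3)

C = (-9, 34/3)
F = (-17/3, 53/6)
G = (-9, 10)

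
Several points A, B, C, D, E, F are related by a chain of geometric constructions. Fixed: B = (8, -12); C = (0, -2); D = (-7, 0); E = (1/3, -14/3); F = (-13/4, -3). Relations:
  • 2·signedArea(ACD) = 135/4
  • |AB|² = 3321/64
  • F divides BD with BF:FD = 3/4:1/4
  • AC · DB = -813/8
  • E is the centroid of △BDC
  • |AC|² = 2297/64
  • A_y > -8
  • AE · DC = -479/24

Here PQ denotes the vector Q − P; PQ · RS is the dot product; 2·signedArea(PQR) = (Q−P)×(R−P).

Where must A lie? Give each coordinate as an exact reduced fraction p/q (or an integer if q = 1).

1. A_x = 19/8  [AC · DB = -813/8 ∩ 2·signedArea(ACD) = 135/4]
2. A_y = -15/2  [AC · DB = -813/8 ∩ 2·signedArea(ACD) = 135/4]
   → A = (19/8, -15/2)

A = (19/8, -15/2)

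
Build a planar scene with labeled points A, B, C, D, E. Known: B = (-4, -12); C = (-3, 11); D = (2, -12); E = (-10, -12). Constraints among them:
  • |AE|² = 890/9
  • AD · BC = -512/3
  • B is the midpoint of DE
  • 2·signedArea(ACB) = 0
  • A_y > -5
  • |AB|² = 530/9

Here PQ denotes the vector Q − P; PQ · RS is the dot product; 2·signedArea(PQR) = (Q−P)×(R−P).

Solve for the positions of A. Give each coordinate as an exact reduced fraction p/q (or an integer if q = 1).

A = (-11/3, -13/3)

1. A_x = -11/3  [2·signedArea(ACB) = 0 ∩ AD · BC = -512/3]
2. A_y = -13/3  [2·signedArea(ACB) = 0 ∩ AD · BC = -512/3]
   → A = (-11/3, -13/3)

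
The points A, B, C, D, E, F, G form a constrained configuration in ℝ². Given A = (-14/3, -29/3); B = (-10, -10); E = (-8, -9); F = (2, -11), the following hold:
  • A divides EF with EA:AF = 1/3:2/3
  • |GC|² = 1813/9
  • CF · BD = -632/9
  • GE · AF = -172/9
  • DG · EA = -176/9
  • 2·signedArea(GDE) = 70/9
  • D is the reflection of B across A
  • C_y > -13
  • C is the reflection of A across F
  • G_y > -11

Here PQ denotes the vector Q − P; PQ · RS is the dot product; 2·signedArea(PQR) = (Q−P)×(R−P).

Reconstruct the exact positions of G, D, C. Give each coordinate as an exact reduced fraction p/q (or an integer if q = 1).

C = (26/3, -37/3)
D = (2/3, -28/3)
G = (-16/3, -10)

1. D_x = 2/3  [D is the reflection of B across A]
2. D_y = -28/3  [D is the reflection of B across A]
   → D = (2/3, -28/3)
3. C_x = 26/3  [C is the reflection of A across F]
4. C_y = -37/3  [C is the reflection of A across F]
   → C = (26/3, -37/3)
5. G_x = -16/3  [2·signedArea(GDE) = 70/9 ∩ GE · AF = -172/9]
6. G_y = -10  [2·signedArea(GDE) = 70/9 ∩ GE · AF = -172/9]
   → G = (-16/3, -10)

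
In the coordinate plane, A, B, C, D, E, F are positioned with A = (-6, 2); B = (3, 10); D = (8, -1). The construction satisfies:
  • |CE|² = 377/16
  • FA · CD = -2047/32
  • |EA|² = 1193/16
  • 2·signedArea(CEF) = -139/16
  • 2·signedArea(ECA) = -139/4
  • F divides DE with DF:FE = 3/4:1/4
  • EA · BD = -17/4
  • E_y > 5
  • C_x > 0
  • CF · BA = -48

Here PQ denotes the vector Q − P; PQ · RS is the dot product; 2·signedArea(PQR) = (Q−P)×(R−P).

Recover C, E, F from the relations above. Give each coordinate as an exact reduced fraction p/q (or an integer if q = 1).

1. E_x = 2  [line -5·x + 11·y + -191/4 = 0 ∩ |EA|² = 1193/16]
2. E_y = 21/4  [line -5·x + 11·y + -191/4 = 0 ∩ |EA|² = 1193/16]
   → E = (2, 21/4)
3. F_x = 7/2  [F divides DE with DF:FE = 3/4:1/4]
4. F_y = 59/16  [F divides DE with DF:FE = 3/4:1/4]
   → F = (7/2, 59/16)
5. C_x = 1  [2·signedArea(CEF) = -139/16 ∩ CF · BA = -48]
6. C_y = 1/2  [2·signedArea(CEF) = -139/16 ∩ CF · BA = -48]
   → C = (1, 1/2)

C = (1, 1/2)
E = (2, 21/4)
F = (7/2, 59/16)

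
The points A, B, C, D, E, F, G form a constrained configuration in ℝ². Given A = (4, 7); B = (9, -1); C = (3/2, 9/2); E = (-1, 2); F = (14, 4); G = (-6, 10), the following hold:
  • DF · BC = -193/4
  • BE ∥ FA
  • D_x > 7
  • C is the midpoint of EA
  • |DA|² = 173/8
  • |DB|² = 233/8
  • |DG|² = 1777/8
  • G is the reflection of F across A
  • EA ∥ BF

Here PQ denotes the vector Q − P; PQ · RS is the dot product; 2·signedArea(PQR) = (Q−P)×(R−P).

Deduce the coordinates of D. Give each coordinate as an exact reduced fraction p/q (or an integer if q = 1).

1. D_x = 31/4  [line 15/2·x + -11/2·y + -139/4 = 0 ∩ |DG|² = 1777/8]
2. D_y = 17/4  [line 15/2·x + -11/2·y + -139/4 = 0 ∩ |DG|² = 1777/8]
   → D = (31/4, 17/4)

D = (31/4, 17/4)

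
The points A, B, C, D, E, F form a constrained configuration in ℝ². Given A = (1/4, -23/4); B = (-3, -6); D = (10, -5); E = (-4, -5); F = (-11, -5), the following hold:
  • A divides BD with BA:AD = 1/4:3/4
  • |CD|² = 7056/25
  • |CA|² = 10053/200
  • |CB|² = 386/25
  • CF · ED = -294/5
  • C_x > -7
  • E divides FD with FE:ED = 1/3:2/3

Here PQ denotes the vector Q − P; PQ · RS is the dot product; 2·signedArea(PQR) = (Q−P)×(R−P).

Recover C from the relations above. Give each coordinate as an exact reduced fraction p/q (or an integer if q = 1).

C = (-34/5, -5)

1. C_x = -34/5  [CF · ED = -294/5]
2. C_y = -5  [|CD|² = 7056/25]
   → C = (-34/5, -5)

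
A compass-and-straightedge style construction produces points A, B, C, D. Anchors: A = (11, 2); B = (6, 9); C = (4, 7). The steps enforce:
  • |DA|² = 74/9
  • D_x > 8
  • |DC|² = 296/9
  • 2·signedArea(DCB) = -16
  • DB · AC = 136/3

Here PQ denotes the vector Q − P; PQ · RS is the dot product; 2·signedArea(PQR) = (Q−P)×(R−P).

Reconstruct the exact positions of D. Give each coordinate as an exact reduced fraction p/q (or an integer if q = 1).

D = (26/3, 11/3)

1. D_x = 26/3  [2·signedArea(DCB) = -16 ∩ DB · AC = 136/3]
2. D_y = 11/3  [2·signedArea(DCB) = -16 ∩ DB · AC = 136/3]
   → D = (26/3, 11/3)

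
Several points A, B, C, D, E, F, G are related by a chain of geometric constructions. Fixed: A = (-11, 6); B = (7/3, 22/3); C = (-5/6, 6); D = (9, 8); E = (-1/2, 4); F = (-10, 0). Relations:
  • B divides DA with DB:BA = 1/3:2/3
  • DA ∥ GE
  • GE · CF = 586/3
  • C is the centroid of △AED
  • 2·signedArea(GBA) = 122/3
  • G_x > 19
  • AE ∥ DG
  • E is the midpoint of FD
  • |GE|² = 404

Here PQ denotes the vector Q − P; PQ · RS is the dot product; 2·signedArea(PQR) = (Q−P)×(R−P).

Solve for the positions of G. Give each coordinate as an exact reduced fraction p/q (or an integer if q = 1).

G = (39/2, 6)

1. G_x = 39/2  [DA ∥ GE ∩ AE ∥ DG]
2. G_y = 6  [DA ∥ GE ∩ AE ∥ DG]
   → G = (39/2, 6)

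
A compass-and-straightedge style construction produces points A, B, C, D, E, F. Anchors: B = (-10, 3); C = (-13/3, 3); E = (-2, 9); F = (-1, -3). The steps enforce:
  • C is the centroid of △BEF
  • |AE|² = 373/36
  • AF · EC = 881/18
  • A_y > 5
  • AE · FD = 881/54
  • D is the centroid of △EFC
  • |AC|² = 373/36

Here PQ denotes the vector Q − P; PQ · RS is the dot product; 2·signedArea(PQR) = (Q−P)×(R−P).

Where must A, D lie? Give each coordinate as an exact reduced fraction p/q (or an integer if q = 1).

1. A_x = -19/6  [line 7/3·x + 6·y + -515/18 = 0 ∩ |AE|² = 373/36]
2. A_y = 6  [line 7/3·x + 6·y + -515/18 = 0 ∩ |AE|² = 373/36]
   → A = (-19/6, 6)
3. D_x = -22/9  [D is the centroid of △EFC]
4. D_y = 3  [D is the centroid of △EFC]
   → D = (-22/9, 3)

A = (-19/6, 6)
D = (-22/9, 3)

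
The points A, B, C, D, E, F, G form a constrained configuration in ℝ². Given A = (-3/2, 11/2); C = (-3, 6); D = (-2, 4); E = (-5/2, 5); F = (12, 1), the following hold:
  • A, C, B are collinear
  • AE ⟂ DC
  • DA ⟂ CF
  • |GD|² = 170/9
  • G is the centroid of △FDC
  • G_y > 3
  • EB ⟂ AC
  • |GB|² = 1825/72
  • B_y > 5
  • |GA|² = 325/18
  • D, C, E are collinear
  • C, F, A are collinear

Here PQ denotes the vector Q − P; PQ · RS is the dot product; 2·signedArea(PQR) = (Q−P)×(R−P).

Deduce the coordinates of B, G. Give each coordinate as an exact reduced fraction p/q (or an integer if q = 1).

1. B_x = -9/4  [A, C, B are collinear ∩ EB ⟂ AC]
2. B_y = 23/4  [A, C, B are collinear ∩ EB ⟂ AC]
   → B = (-9/4, 23/4)
3. G_x = 7/3  [G is the centroid of △FDC]
4. G_y = 11/3  [G is the centroid of △FDC]
   → G = (7/3, 11/3)

B = (-9/4, 23/4)
G = (7/3, 11/3)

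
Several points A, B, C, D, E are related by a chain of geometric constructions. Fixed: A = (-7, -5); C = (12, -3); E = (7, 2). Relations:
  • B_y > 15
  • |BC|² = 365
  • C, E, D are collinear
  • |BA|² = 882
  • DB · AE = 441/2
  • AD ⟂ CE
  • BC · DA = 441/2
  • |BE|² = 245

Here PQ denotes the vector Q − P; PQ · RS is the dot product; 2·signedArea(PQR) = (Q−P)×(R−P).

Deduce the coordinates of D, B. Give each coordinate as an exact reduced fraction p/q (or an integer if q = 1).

1. D_x = 7/2  [C, E, D are collinear ∩ AD ⟂ CE]
2. D_y = 11/2  [C, E, D are collinear ∩ AD ⟂ CE]
   → D = (7/2, 11/2)
3. B_x = 14  [BC · DA = 441/2 ∩ DB · AE = 441/2]
4. B_y = 16  [BC · DA = 441/2 ∩ DB · AE = 441/2]
   → B = (14, 16)

B = (14, 16)
D = (7/2, 11/2)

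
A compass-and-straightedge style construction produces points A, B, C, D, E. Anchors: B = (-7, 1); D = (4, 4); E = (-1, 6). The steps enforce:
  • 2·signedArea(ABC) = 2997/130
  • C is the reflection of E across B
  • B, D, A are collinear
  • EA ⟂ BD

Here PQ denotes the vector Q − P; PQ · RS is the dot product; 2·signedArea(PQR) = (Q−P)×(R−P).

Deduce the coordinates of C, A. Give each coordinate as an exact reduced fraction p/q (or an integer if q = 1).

A = (-19/130, 373/130)
C = (-13, -4)

1. C_x = -13  [C is the reflection of E across B]
2. C_y = -4  [C is the reflection of E across B]
   → C = (-13, -4)
3. A_x = -19/130  [B, D, A are collinear ∩ EA ⟂ BD]
4. A_y = 373/130  [B, D, A are collinear ∩ EA ⟂ BD]
   → A = (-19/130, 373/130)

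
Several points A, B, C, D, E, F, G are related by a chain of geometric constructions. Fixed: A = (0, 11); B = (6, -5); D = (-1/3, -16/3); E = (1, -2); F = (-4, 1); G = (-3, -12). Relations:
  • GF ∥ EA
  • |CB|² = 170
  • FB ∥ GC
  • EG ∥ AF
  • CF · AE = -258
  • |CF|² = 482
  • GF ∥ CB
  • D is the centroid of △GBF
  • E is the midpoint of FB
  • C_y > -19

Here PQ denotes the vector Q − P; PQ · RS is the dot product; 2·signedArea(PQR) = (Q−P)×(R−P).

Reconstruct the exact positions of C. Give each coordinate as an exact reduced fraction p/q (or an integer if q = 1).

C = (7, -18)

1. C_x = 7  [GF ∥ CB ∩ FB ∥ GC]
2. C_y = -18  [GF ∥ CB ∩ FB ∥ GC]
   → C = (7, -18)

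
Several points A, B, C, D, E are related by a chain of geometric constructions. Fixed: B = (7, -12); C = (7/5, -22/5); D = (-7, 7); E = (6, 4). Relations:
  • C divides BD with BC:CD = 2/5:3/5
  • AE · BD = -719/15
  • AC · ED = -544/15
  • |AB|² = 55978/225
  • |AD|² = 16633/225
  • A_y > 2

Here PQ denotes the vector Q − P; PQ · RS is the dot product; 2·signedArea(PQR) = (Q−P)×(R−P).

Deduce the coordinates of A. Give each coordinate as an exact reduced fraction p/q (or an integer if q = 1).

1. A_x = 2/15  [AE · BD = -719/15 ∩ AC · ED = -544/15]
2. A_y = 11/5  [AE · BD = -719/15 ∩ AC · ED = -544/15]
   → A = (2/15, 11/5)

A = (2/15, 11/5)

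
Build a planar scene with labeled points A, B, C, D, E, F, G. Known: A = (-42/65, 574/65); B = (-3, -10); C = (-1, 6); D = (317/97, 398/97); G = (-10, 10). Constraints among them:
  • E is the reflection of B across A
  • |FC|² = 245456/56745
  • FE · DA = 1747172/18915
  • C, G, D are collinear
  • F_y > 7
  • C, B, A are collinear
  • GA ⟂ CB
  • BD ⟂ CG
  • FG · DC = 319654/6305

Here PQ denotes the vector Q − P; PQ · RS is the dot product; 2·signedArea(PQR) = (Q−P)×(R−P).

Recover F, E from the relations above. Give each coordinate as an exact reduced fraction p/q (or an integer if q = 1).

E = (111/65, 1798/65)
F = (12457/18915, 45742/6305)

1. F_x = 12457/18915  [line 414/97·x + -184/97·y + 69046/6305 = 0 ∩ |FC|² = 245456/56745]
2. F_y = 45742/6305  [line 414/97·x + -184/97·y + 69046/6305 = 0 ∩ |FC|² = 245456/56745]
   → F = (12457/18915, 45742/6305)
3. E_x = 111/65  [E is the reflection of B across A]
4. E_y = 1798/65  [E is the reflection of B across A]
   → E = (111/65, 1798/65)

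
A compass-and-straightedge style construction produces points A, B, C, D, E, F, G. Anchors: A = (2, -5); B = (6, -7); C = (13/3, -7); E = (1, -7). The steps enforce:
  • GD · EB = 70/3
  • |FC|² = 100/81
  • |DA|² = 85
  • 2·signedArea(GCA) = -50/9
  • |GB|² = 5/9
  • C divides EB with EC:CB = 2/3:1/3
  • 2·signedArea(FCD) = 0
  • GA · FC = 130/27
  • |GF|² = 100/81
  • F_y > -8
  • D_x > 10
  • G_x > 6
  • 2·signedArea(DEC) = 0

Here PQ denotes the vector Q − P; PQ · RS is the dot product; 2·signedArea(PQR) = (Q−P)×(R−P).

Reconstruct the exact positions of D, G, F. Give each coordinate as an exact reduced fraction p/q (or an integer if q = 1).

D = (11, -7)
F = (49/9, -7)
G = (19/3, -19/3)

1. D_y = -7  [2·signedArea(DEC) = 0]
2. D_x = 11  [|DA|² = 85]
   → D = (11, -7)
3. G_x = 19/3  [GD · EB = 70/3 ∩ 2·signedArea(GCA) = -50/9]
4. G_y = -19/3  [GD · EB = 70/3 ∩ 2·signedArea(GCA) = -50/9]
   → G = (19/3, -19/3)
5. F_x = 49/9  [2·signedArea(FCD) = 0 ∩ GA · FC = 130/27]
6. F_y = -7  [2·signedArea(FCD) = 0 ∩ GA · FC = 130/27]
   → F = (49/9, -7)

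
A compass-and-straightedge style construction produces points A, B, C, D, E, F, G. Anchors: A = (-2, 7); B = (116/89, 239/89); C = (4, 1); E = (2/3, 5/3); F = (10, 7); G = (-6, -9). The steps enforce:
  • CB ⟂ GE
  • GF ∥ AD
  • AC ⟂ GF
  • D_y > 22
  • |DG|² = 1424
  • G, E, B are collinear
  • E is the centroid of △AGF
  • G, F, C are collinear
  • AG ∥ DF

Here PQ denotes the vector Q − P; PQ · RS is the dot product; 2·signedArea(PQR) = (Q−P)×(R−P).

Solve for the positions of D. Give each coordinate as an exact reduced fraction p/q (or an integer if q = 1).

D = (14, 23)

1. D_x = 14  [AG ∥ DF ∩ GF ∥ AD]
2. D_y = 23  [AG ∥ DF ∩ GF ∥ AD]
   → D = (14, 23)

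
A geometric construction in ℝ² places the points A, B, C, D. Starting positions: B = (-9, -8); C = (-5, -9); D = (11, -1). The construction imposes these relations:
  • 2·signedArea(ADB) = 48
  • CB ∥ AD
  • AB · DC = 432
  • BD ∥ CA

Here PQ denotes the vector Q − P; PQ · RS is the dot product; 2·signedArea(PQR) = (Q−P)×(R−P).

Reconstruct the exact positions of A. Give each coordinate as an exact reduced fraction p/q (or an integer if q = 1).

A = (15, -2)

1. A_x = 15  [CB ∥ AD ∩ BD ∥ CA]
2. A_y = -2  [CB ∥ AD ∩ BD ∥ CA]
   → A = (15, -2)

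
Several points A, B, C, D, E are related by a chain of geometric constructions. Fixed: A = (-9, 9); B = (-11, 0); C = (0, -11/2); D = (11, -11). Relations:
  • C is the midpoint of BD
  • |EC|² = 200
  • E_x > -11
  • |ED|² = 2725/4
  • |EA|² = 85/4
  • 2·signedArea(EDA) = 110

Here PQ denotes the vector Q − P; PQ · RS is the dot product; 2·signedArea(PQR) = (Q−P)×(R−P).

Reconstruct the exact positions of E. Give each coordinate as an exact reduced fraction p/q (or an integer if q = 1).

1. E_x = -10  [line -20·x + -20·y + -110 = 0 ∩ |EA|² = 85/4]
2. E_y = 9/2  [line -20·x + -20·y + -110 = 0 ∩ |EA|² = 85/4]
   → E = (-10, 9/2)

E = (-10, 9/2)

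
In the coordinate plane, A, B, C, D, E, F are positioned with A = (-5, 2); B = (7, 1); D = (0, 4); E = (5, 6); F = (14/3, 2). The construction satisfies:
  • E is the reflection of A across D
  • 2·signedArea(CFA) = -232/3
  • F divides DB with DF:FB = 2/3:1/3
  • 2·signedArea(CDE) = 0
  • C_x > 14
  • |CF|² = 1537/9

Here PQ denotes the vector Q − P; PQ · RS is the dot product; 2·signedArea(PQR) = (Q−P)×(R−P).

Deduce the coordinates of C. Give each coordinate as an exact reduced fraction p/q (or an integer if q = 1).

C = (15, 10)

1. C_x = 15  [2·signedArea(CDE) = 0 ∩ 2·signedArea(CFA) = -232/3]
2. C_y = 10  [2·signedArea(CDE) = 0 ∩ 2·signedArea(CFA) = -232/3]
   → C = (15, 10)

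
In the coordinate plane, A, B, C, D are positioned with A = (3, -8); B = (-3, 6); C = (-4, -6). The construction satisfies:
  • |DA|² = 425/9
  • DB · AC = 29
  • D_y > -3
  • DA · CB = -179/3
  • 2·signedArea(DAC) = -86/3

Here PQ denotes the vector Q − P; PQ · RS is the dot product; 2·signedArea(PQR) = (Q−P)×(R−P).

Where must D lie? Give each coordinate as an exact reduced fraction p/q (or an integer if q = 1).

D = (-4/3, -8/3)

1. D_x = -4/3  [DB · AC = 29 ∩ DA · CB = -179/3]
2. D_y = -8/3  [DB · AC = 29 ∩ DA · CB = -179/3]
   → D = (-4/3, -8/3)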